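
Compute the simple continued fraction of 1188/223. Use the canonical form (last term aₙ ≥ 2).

[5; 3, 18, 4]

1188 = 5×223 + 73
223 = 3×73 + 4
73 = 18×4 + 1
4 = 4×1 + 0  (stop)
So 1188/223 = [5; 3, 18, 4].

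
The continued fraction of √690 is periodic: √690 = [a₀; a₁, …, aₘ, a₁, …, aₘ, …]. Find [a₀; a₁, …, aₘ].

a₀ = ⌊√690⌋ = 26.
With m₀=0, d₀=1 and mₖ₊₁ = dₖaₖ − mₖ, dₖ₊₁ = (n − mₖ₊₁²)/dₖ, aₖ₊₁ = ⌊(a₀+mₖ₊₁)/dₖ₊₁⌋:
  k=1: m=26, d=14, a=3
  k=2: m=16, d=31, a=1
  k=3: m=15, d=15, a=2
  k=4: m=15, d=31, a=1
  k=5: m=16, d=14, a=3
  k=6: m=26, d=1, a=52
d=1 and a=2a₀=52 at k=6, so the next step gives (m, d) = (26, 14) again — its k=1 value — and the period has length 6.

[26; 3, 1, 2, 1, 3, 52]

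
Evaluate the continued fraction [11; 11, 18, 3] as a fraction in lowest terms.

Using pₖ = aₖpₖ₋₁ + pₖ₋₂ and qₖ = aₖqₖ₋₁ + qₖ₋₂:
  k=0: a=11, p=11, q=1
  k=1: a=11, p=122, q=11
  k=2: a=18, p=2207, q=199
  k=3: a=3, p=6743, q=608

6743/608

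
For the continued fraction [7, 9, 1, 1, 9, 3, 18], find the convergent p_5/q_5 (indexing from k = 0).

Using pₖ = aₖpₖ₋₁ + pₖ₋₂, qₖ = aₖqₖ₋₁ + qₖ₋₂ (with p₋₁=1, p₋₂=0, q₋₁=0, q₋₂=1):
  k=0: a=7, p=7, q=1
  k=1: a=9, p=64, q=9
  k=2: a=1, p=71, q=10
  k=3: a=1, p=135, q=19
  k=4: a=9, p=1286, q=181
  k=5: a=3, p=3993, q=562

3993/562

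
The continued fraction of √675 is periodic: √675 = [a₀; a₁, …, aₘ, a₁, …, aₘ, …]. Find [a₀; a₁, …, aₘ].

[25; 1, 50]

a₀ = ⌊√675⌋ = 25.
With m₀=0, d₀=1 and mₖ₊₁ = dₖaₖ − mₖ, dₖ₊₁ = (n − mₖ₊₁²)/dₖ, aₖ₊₁ = ⌊(a₀+mₖ₊₁)/dₖ₊₁⌋:
  k=1: m=25, d=50, a=1
  k=2: m=25, d=1, a=50
d=1 and a=2a₀=50 at k=2, so the next step gives (m, d) = (25, 50) again — its k=1 value — and the period has length 2.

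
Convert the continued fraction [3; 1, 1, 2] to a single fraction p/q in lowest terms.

18/5

Fold from the inside: start with 2/1.
  1 + 1/2 = 3/2
  1 + 2/3 = 5/3
  3 + 3/5 = 18/5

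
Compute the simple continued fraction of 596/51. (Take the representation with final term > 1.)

[11; 1, 2, 5, 3]

596 = 11*51 + 35
51 = 1*35 + 16
35 = 2*16 + 3
16 = 5*3 + 1
3 = 3*1 + 0  (stop)
So 596/51 = [11; 1, 2, 5, 3].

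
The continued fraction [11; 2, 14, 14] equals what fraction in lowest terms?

4685/408

Using pₖ = aₖpₖ₋₁ + pₖ₋₂ and qₖ = aₖqₖ₋₁ + qₖ₋₂:
  k=0: a=11, p=11, q=1
  k=1: a=2, p=23, q=2
  k=2: a=14, p=333, q=29
  k=3: a=14, p=4685, q=408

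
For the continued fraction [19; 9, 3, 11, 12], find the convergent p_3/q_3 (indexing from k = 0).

6057/317

Using pₖ = aₖpₖ₋₁ + pₖ₋₂, qₖ = aₖqₖ₋₁ + qₖ₋₂ (with p₋₁=1, p₋₂=0, q₋₁=0, q₋₂=1):
  k=0: a=19, p=19, q=1
  k=1: a=9, p=172, q=9
  k=2: a=3, p=535, q=28
  k=3: a=11, p=6057, q=317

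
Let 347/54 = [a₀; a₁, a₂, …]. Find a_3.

1

347 = 6·54 + 23   →  a_0 = 6
54 = 2·23 + 8   →  a_1 = 2
23 = 2·8 + 7   →  a_2 = 2
8 = 1·7 + 1   →  a_3 = 1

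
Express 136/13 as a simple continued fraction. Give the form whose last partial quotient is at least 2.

[10; 2, 6]

136 = 10*13 + 6
13 = 2*6 + 1
6 = 6*1 + 0  (stop)
So 136/13 = [10; 2, 6].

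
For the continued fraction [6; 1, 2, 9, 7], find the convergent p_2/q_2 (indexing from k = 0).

Using pₖ = aₖpₖ₋₁ + pₖ₋₂, qₖ = aₖqₖ₋₁ + qₖ₋₂ (with p₋₁=1, p₋₂=0, q₋₁=0, q₋₂=1):
  k=0: a=6, p=6, q=1
  k=1: a=1, p=7, q=1
  k=2: a=2, p=20, q=3

20/3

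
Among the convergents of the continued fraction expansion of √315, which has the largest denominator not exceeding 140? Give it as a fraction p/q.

2467/139

√315 = [17; 1, 2, 1, 34, …] (period length 4).
Convergents:
  p_0/q_0 = 17/1
  p_1/q_1 = 18/1
  p_2/q_2 = 53/3
  p_3/q_3 = 71/4
  p_4/q_4 = 2467/139
  p_5/q_5 = 2538/143
q_4 = 139 ≤ 140 < 143 = q_5, so the answer is 2467/139.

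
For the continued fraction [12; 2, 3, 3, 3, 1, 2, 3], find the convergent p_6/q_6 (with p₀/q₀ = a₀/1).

Using pₖ = aₖpₖ₋₁ + pₖ₋₂, qₖ = aₖqₖ₋₁ + qₖ₋₂ (with p₋₁=1, p₋₂=0, q₋₁=0, q₋₂=1):
  k=0: a=12, p=12, q=1
  k=1: a=2, p=25, q=2
  k=2: a=3, p=87, q=7
  k=3: a=3, p=286, q=23
  k=4: a=3, p=945, q=76
  k=5: a=1, p=1231, q=99
  k=6: a=2, p=3407, q=274

3407/274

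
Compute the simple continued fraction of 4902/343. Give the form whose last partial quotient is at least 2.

[14; 3, 2, 3, 14]

4902 = 14*343 + 100
343 = 3*100 + 43
100 = 2*43 + 14
43 = 3*14 + 1
14 = 14*1 + 0  (stop)
So 4902/343 = [14; 3, 2, 3, 14].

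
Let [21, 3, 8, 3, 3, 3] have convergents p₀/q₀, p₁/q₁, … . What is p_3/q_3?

Using pₖ = aₖpₖ₋₁ + pₖ₋₂, qₖ = aₖqₖ₋₁ + qₖ₋₂ (with p₋₁=1, p₋₂=0, q₋₁=0, q₋₂=1):
  k=0: a=21, p=21, q=1
  k=1: a=3, p=64, q=3
  k=2: a=8, p=533, q=25
  k=3: a=3, p=1663, q=78

1663/78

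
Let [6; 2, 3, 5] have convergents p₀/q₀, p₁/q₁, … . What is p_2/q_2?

Using pₖ = aₖpₖ₋₁ + pₖ₋₂, qₖ = aₖqₖ₋₁ + qₖ₋₂ (with p₋₁=1, p₋₂=0, q₋₁=0, q₋₂=1):
  k=0: a=6, p=6, q=1
  k=1: a=2, p=13, q=2
  k=2: a=3, p=45, q=7

45/7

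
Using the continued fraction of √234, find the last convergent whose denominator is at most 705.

√234 = [15; 3, 2, 1, 2, 1, 2, 3, 30, …] (period length 8).
Convergents:
  p_0/q_0 = 15/1
  p_1/q_1 = 46/3
  p_2/q_2 = 107/7
  p_3/q_3 = 153/10
  p_4/q_4 = 413/27
  p_5/q_5 = 566/37
  p_6/q_6 = 1545/101
  p_7/q_7 = 5201/340
  p_8/q_8 = 157575/10301
q_7 = 340 ≤ 705 < 10301 = q_8, so the answer is 5201/340.

5201/340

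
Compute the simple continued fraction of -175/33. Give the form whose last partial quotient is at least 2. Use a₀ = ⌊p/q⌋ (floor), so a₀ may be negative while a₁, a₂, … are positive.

[-6; 1, 2, 3, 3]

-175 = -6·33 + 23
33 = 1·23 + 10
23 = 2·10 + 3
10 = 3·3 + 1
3 = 3·1 + 0  (stop)
So -175/33 = [-6; 1, 2, 3, 3].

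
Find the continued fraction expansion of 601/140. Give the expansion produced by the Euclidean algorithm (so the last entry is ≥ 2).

[4; 3, 2, 2, 2, 3]

601 = 4×140 + 41
140 = 3×41 + 17
41 = 2×17 + 7
17 = 2×7 + 3
7 = 2×3 + 1
3 = 3×1 + 0  (stop)
So 601/140 = [4; 3, 2, 2, 2, 3].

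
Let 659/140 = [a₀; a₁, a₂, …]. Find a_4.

2

659 = 4·140 + 99   →  a_0 = 4
140 = 1·99 + 41   →  a_1 = 1
99 = 2·41 + 17   →  a_2 = 2
41 = 2·17 + 7   →  a_3 = 2
17 = 2·7 + 3   →  a_4 = 2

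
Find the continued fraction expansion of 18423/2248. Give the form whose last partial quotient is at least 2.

[8; 5, 8, 3, 1, 1, 7]

18423 = 8*2248 + 439
2248 = 5*439 + 53
439 = 8*53 + 15
53 = 3*15 + 8
15 = 1*8 + 7
8 = 1*7 + 1
7 = 7*1 + 0  (stop)
So 18423/2248 = [8; 5, 8, 3, 1, 1, 7].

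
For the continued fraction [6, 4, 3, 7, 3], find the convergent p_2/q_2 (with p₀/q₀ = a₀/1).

Using pₖ = aₖpₖ₋₁ + pₖ₋₂, qₖ = aₖqₖ₋₁ + qₖ₋₂ (with p₋₁=1, p₋₂=0, q₋₁=0, q₋₂=1):
  k=0: a=6, p=6, q=1
  k=1: a=4, p=25, q=4
  k=2: a=3, p=81, q=13

81/13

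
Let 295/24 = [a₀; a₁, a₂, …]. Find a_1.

3

295 = 12·24 + 7   →  a_0 = 12
24 = 3·7 + 3   →  a_1 = 3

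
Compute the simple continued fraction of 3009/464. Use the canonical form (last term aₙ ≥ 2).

3009 = 6×464 + 225
464 = 2×225 + 14
225 = 16×14 + 1
14 = 14×1 + 0  (stop)
So 3009/464 = [6; 2, 16, 14].

[6; 2, 16, 14]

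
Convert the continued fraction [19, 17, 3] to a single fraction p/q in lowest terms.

991/52

Fold from the inside: start with 3/1.
  17 + 1/3 = 52/3
  19 + 3/52 = 991/52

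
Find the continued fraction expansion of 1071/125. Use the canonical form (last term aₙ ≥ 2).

[8; 1, 1, 3, 5, 1, 2]

1071 = 8·125 + 71
125 = 1·71 + 54
71 = 1·54 + 17
54 = 3·17 + 3
17 = 5·3 + 2
3 = 1·2 + 1
2 = 2·1 + 0  (stop)
So 1071/125 = [8; 1, 1, 3, 5, 1, 2].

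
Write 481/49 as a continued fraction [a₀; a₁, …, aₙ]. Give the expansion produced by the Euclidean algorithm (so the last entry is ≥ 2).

481 = 9×49 + 40
49 = 1×40 + 9
40 = 4×9 + 4
9 = 2×4 + 1
4 = 4×1 + 0  (stop)
So 481/49 = [9; 1, 4, 2, 4].

[9; 1, 4, 2, 4]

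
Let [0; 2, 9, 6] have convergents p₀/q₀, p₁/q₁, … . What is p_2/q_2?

9/19

Using pₖ = aₖpₖ₋₁ + pₖ₋₂, qₖ = aₖqₖ₋₁ + qₖ₋₂ (with p₋₁=1, p₋₂=0, q₋₁=0, q₋₂=1):
  k=0: a=0, p=0, q=1
  k=1: a=2, p=1, q=2
  k=2: a=9, p=9, q=19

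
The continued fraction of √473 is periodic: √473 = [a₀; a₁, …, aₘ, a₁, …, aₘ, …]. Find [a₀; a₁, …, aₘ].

[21; 1, 2, 1, 42]

a₀ = ⌊√473⌋ = 21.
With m₀=0, d₀=1 and mₖ₊₁ = dₖaₖ − mₖ, dₖ₊₁ = (n − mₖ₊₁²)/dₖ, aₖ₊₁ = ⌊(a₀+mₖ₊₁)/dₖ₊₁⌋:
  k=1: m=21, d=32, a=1
  k=2: m=11, d=11, a=2
  k=3: m=11, d=32, a=1
  k=4: m=21, d=1, a=42
d=1 and a=2a₀=42 at k=4, so the next step gives (m, d) = (21, 32) again — its k=1 value — and the period has length 4.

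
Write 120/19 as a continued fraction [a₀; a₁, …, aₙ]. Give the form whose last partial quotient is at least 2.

[6; 3, 6]

120 = 6×19 + 6
19 = 3×6 + 1
6 = 6×1 + 0  (stop)
So 120/19 = [6; 3, 6].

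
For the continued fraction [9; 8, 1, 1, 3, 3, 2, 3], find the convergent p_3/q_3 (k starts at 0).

Using pₖ = aₖpₖ₋₁ + pₖ₋₂, qₖ = aₖqₖ₋₁ + qₖ₋₂ (with p₋₁=1, p₋₂=0, q₋₁=0, q₋₂=1):
  k=0: a=9, p=9, q=1
  k=1: a=8, p=73, q=8
  k=2: a=1, p=82, q=9
  k=3: a=1, p=155, q=17

155/17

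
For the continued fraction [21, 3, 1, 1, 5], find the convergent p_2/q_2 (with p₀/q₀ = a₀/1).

85/4

Using pₖ = aₖpₖ₋₁ + pₖ₋₂, qₖ = aₖqₖ₋₁ + qₖ₋₂ (with p₋₁=1, p₋₂=0, q₋₁=0, q₋₂=1):
  k=0: a=21, p=21, q=1
  k=1: a=3, p=64, q=3
  k=2: a=1, p=85, q=4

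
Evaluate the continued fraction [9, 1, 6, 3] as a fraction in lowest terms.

Using pₖ = aₖpₖ₋₁ + pₖ₋₂ and qₖ = aₖqₖ₋₁ + qₖ₋₂:
  k=0: a=9, p=9, q=1
  k=1: a=1, p=10, q=1
  k=2: a=6, p=69, q=7
  k=3: a=3, p=217, q=22

217/22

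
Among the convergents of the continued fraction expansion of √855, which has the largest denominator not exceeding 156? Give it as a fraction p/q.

3041/104

√855 = [29; 4, 6, 4, 58, …] (period length 4).
Convergents:
  p_0/q_0 = 29/1
  p_1/q_1 = 117/4
  p_2/q_2 = 731/25
  p_3/q_3 = 3041/104
  p_4/q_4 = 177109/6057
q_3 = 104 ≤ 156 < 6057 = q_4, so the answer is 3041/104.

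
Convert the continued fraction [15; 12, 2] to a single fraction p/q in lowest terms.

Fold from the inside: start with 2/1.
  12 + 1/2 = 25/2
  15 + 2/25 = 377/25

377/25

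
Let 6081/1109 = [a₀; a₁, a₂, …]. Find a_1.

6081 = 5·1109 + 536   →  a_0 = 5
1109 = 2·536 + 37   →  a_1 = 2

2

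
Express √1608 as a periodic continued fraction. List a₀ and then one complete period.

[40; 10, 80]

a₀ = ⌊√1608⌋ = 40.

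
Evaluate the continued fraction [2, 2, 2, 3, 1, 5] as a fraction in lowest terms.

306/127

Fold from the inside: start with 5/1.
  1 + 1/5 = 6/5
  3 + 5/6 = 23/6
  2 + 6/23 = 52/23
  2 + 23/52 = 127/52
  2 + 52/127 = 306/127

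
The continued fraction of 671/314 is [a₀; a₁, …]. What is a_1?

671 = 2·314 + 43   →  a_0 = 2
314 = 7·43 + 13   →  a_1 = 7

7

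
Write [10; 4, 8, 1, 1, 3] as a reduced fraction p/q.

Using pₖ = aₖpₖ₋₁ + pₖ₋₂ and qₖ = aₖqₖ₋₁ + qₖ₋₂:
  k=0: a=10, p=10, q=1
  k=1: a=4, p=41, q=4
  k=2: a=8, p=338, q=33
  k=3: a=1, p=379, q=37
  k=4: a=1, p=717, q=70
  k=5: a=3, p=2530, q=247

2530/247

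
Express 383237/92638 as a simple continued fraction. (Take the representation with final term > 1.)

383237 = 4×92638 + 12685
92638 = 7×12685 + 3843
12685 = 3×3843 + 1156
3843 = 3×1156 + 375
1156 = 3×375 + 31
375 = 12×31 + 3
31 = 10×3 + 1
3 = 3×1 + 0  (stop)
So 383237/92638 = [4; 7, 3, 3, 3, 12, 10, 3].

[4; 7, 3, 3, 3, 12, 10, 3]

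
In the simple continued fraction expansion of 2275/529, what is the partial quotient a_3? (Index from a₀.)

2275 = 4·529 + 159   →  a_0 = 4
529 = 3·159 + 52   →  a_1 = 3
159 = 3·52 + 3   →  a_2 = 3
52 = 17·3 + 1   →  a_3 = 17

17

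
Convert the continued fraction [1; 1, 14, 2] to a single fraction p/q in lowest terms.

60/31

Using pₖ = aₖpₖ₋₁ + pₖ₋₂ and qₖ = aₖqₖ₋₁ + qₖ₋₂:
  k=0: a=1, p=1, q=1
  k=1: a=1, p=2, q=1
  k=2: a=14, p=29, q=15
  k=3: a=2, p=60, q=31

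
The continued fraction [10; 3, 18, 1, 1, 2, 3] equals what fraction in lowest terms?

9966/965

Fold from the inside: start with 3/1.
  2 + 1/3 = 7/3
  1 + 3/7 = 10/7
  1 + 7/10 = 17/10
  18 + 10/17 = 316/17
  3 + 17/316 = 965/316
  10 + 316/965 = 9966/965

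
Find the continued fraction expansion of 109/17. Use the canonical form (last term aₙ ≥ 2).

[6; 2, 2, 3]

109 = 6*17 + 7
17 = 2*7 + 3
7 = 2*3 + 1
3 = 3*1 + 0  (stop)
So 109/17 = [6; 2, 2, 3].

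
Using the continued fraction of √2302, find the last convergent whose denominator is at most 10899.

221040/4607

√2302 = [47; 1, 46, 1, 94, …] (period length 4).
Convergents:
  p_0/q_0 = 47/1
  p_1/q_1 = 48/1
  p_2/q_2 = 2255/47
  p_3/q_3 = 2303/48
  p_4/q_4 = 218737/4559
  p_5/q_5 = 221040/4607
  p_6/q_6 = 10386577/216481
q_5 = 4607 ≤ 10899 < 216481 = q_6, so the answer is 221040/4607.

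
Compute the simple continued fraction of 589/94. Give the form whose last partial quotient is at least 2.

589 = 6·94 + 25
94 = 3·25 + 19
25 = 1·19 + 6
19 = 3·6 + 1
6 = 6·1 + 0  (stop)
So 589/94 = [6; 3, 1, 3, 6].

[6; 3, 1, 3, 6]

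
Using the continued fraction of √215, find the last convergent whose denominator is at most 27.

√215 = [14; 1, 1, 1, 28, …] (period length 4).
Convergents:
  p_0/q_0 = 14/1
  p_1/q_1 = 15/1
  p_2/q_2 = 29/2
  p_3/q_3 = 44/3
  p_4/q_4 = 1261/86
q_3 = 3 ≤ 27 < 86 = q_4, so the answer is 44/3.

44/3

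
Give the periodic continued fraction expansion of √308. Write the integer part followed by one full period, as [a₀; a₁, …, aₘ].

a₀ = ⌊√308⌋ = 17.
With m₀=0, d₀=1 and mₖ₊₁ = dₖaₖ − mₖ, dₖ₊₁ = (n − mₖ₊₁²)/dₖ, aₖ₊₁ = ⌊(a₀+mₖ₊₁)/dₖ₊₁⌋:
  k=1: m=17, d=19, a=1
  k=2: m=2, d=16, a=1
  k=3: m=14, d=7, a=4
  k=4: m=14, d=16, a=1
  k=5: m=2, d=19, a=1
  k=6: m=17, d=1, a=34
d=1 and a=2a₀=34 at k=6, so the next step gives (m, d) = (17, 19) again — its k=1 value — and the period has length 6.

[17; 1, 1, 4, 1, 1, 34]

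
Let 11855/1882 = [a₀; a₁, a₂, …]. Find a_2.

11855 = 6·1882 + 563   →  a_0 = 6
1882 = 3·563 + 193   →  a_1 = 3
563 = 2·193 + 177   →  a_2 = 2

2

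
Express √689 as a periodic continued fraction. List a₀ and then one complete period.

[26; 4, 52]

a₀ = ⌊√689⌋ = 26.
With m₀=0, d₀=1 and mₖ₊₁ = dₖaₖ − mₖ, dₖ₊₁ = (n − mₖ₊₁²)/dₖ, aₖ₊₁ = ⌊(a₀+mₖ₊₁)/dₖ₊₁⌋:
  k=1: m=26, d=13, a=4
  k=2: m=26, d=1, a=52
d=1 and a=2a₀=52 at k=2, so the next step gives (m, d) = (26, 13) again — its k=1 value — and the period has length 2.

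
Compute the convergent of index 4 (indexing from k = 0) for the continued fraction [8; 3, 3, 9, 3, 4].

Using pₖ = aₖpₖ₋₁ + pₖ₋₂, qₖ = aₖqₖ₋₁ + qₖ₋₂ (with p₋₁=1, p₋₂=0, q₋₁=0, q₋₂=1):
  k=0: a=8, p=8, q=1
  k=1: a=3, p=25, q=3
  k=2: a=3, p=83, q=10
  k=3: a=9, p=772, q=93
  k=4: a=3, p=2399, q=289

2399/289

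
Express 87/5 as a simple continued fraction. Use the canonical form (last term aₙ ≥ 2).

87 = 17×5 + 2
5 = 2×2 + 1
2 = 2×1 + 0  (stop)
So 87/5 = [17; 2, 2].

[17; 2, 2]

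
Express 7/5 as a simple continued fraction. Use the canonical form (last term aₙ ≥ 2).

[1; 2, 2]

7 = 1×5 + 2
5 = 2×2 + 1
2 = 2×1 + 0  (stop)
So 7/5 = [1; 2, 2].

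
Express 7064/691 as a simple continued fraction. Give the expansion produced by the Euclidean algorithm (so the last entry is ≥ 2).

[10; 4, 2, 18, 1, 3]

7064 = 10×691 + 154
691 = 4×154 + 75
154 = 2×75 + 4
75 = 18×4 + 3
4 = 1×3 + 1
3 = 3×1 + 0  (stop)
So 7064/691 = [10; 4, 2, 18, 1, 3].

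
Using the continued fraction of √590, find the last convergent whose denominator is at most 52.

753/31

√590 = [24; 3, 2, 4, 2, 3, 48, …] (period length 6).
Convergents:
  p_0/q_0 = 24/1
  p_1/q_1 = 73/3
  p_2/q_2 = 170/7
  p_3/q_3 = 753/31
  p_4/q_4 = 1676/69
q_3 = 31 ≤ 52 < 69 = q_4, so the answer is 753/31.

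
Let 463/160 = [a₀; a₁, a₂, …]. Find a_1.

463 = 2·160 + 143   →  a_0 = 2
160 = 1·143 + 17   →  a_1 = 1

1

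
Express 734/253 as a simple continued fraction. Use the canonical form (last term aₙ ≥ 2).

[2; 1, 9, 8, 3]

734 = 2*253 + 228
253 = 1*228 + 25
228 = 9*25 + 3
25 = 8*3 + 1
3 = 3*1 + 0  (stop)
So 734/253 = [2; 1, 9, 8, 3].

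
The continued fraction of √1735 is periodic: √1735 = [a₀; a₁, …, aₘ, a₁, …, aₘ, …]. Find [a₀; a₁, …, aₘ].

a₀ = ⌊√1735⌋ = 41.

[41; 1, 1, 1, 7, 1, 1, 1, 82]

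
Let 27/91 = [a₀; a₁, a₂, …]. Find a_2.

27 = 0·91 + 27   →  a_0 = 0
91 = 3·27 + 10   →  a_1 = 3
27 = 2·10 + 7   →  a_2 = 2

2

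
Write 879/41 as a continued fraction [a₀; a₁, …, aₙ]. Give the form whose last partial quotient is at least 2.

879 = 21·41 + 18
41 = 2·18 + 5
18 = 3·5 + 3
5 = 1·3 + 2
3 = 1·2 + 1
2 = 2·1 + 0  (stop)
So 879/41 = [21; 2, 3, 1, 1, 2].

[21; 2, 3, 1, 1, 2]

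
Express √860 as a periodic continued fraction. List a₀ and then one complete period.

[29; 3, 14, 3, 58]

a₀ = ⌊√860⌋ = 29.
With m₀=0, d₀=1 and mₖ₊₁ = dₖaₖ − mₖ, dₖ₊₁ = (n − mₖ₊₁²)/dₖ, aₖ₊₁ = ⌊(a₀+mₖ₊₁)/dₖ₊₁⌋:
  k=1: m=29, d=19, a=3
  k=2: m=28, d=4, a=14
  k=3: m=28, d=19, a=3
  k=4: m=29, d=1, a=58
d=1 and a=2a₀=58 at k=4, so the next step gives (m, d) = (29, 19) again — its k=1 value — and the period has length 4.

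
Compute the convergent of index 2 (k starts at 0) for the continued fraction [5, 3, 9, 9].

149/28

Using pₖ = aₖpₖ₋₁ + pₖ₋₂, qₖ = aₖqₖ₋₁ + qₖ₋₂ (with p₋₁=1, p₋₂=0, q₋₁=0, q₋₂=1):
  k=0: a=5, p=5, q=1
  k=1: a=3, p=16, q=3
  k=2: a=9, p=149, q=28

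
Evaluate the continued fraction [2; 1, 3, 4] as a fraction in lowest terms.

47/17

Fold from the inside: start with 4/1.
  3 + 1/4 = 13/4
  1 + 4/13 = 17/13
  2 + 13/17 = 47/17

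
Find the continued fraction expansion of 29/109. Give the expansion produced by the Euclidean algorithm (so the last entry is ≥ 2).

[0; 3, 1, 3, 7]

29 = 0·109 + 29
109 = 3·29 + 22
29 = 1·22 + 7
22 = 3·7 + 1
7 = 7·1 + 0  (stop)
So 29/109 = [0; 3, 1, 3, 7].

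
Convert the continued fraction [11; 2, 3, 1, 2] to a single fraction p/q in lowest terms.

Fold from the inside: start with 2/1.
  1 + 1/2 = 3/2
  3 + 2/3 = 11/3
  2 + 3/11 = 25/11
  11 + 11/25 = 286/25

286/25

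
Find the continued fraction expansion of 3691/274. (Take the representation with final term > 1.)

3691 = 13×274 + 129
274 = 2×129 + 16
129 = 8×16 + 1
16 = 16×1 + 0  (stop)
So 3691/274 = [13; 2, 8, 16].

[13; 2, 8, 16]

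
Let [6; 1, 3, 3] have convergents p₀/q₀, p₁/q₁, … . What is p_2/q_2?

27/4

Using pₖ = aₖpₖ₋₁ + pₖ₋₂, qₖ = aₖqₖ₋₁ + qₖ₋₂ (with p₋₁=1, p₋₂=0, q₋₁=0, q₋₂=1):
  k=0: a=6, p=6, q=1
  k=1: a=1, p=7, q=1
  k=2: a=3, p=27, q=4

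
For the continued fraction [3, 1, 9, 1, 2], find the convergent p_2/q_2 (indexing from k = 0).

39/10

Using pₖ = aₖpₖ₋₁ + pₖ₋₂, qₖ = aₖqₖ₋₁ + qₖ₋₂ (with p₋₁=1, p₋₂=0, q₋₁=0, q₋₂=1):
  k=0: a=3, p=3, q=1
  k=1: a=1, p=4, q=1
  k=2: a=9, p=39, q=10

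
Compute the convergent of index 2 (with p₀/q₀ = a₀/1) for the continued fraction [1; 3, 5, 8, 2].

Using pₖ = aₖpₖ₋₁ + pₖ₋₂, qₖ = aₖqₖ₋₁ + qₖ₋₂ (with p₋₁=1, p₋₂=0, q₋₁=0, q₋₂=1):
  k=0: a=1, p=1, q=1
  k=1: a=3, p=4, q=3
  k=2: a=5, p=21, q=16

21/16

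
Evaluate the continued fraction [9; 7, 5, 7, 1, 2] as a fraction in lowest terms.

7759/849

Fold from the inside: start with 2/1.
  1 + 1/2 = 3/2
  7 + 2/3 = 23/3
  5 + 3/23 = 118/23
  7 + 23/118 = 849/118
  9 + 118/849 = 7759/849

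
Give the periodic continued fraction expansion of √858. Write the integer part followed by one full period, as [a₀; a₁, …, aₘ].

a₀ = ⌊√858⌋ = 29.
With m₀=0, d₀=1 and mₖ₊₁ = dₖaₖ − mₖ, dₖ₊₁ = (n − mₖ₊₁²)/dₖ, aₖ₊₁ = ⌊(a₀+mₖ₊₁)/dₖ₊₁⌋:
  k=1: m=29, d=17, a=3
  k=2: m=22, d=22, a=2
  k=3: m=22, d=17, a=3
  k=4: m=29, d=1, a=58
d=1 and a=2a₀=58 at k=4, so the next step gives (m, d) = (29, 17) again — its k=1 value — and the period has length 4.

[29; 3, 2, 3, 58]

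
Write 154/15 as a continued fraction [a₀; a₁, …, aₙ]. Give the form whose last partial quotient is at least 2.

154 = 10·15 + 4
15 = 3·4 + 3
4 = 1·3 + 1
3 = 3·1 + 0  (stop)
So 154/15 = [10; 3, 1, 3].

[10; 3, 1, 3]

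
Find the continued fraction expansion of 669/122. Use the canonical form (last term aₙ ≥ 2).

669 = 5*122 + 59
122 = 2*59 + 4
59 = 14*4 + 3
4 = 1*3 + 1
3 = 3*1 + 0  (stop)
So 669/122 = [5; 2, 14, 1, 3].

[5; 2, 14, 1, 3]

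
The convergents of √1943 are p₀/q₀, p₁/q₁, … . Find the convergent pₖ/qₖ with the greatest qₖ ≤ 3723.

√1943 = [44; 12, 1, 1, 2, 1, 1, 12, 88, …] (period length 8).
Convergents:
  p_0/q_0 = 44/1
  p_1/q_1 = 529/12
  p_2/q_2 = 573/13
  p_3/q_3 = 1102/25
  p_4/q_4 = 2777/63
  p_5/q_5 = 3879/88
  p_6/q_6 = 6656/151
  p_7/q_7 = 83751/1900
  p_8/q_8 = 7376744/167351
q_7 = 1900 ≤ 3723 < 167351 = q_8, so the answer is 83751/1900.

83751/1900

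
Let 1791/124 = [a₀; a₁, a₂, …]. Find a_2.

1791 = 14·124 + 55   →  a_0 = 14
124 = 2·55 + 14   →  a_1 = 2
55 = 3·14 + 13   →  a_2 = 3

3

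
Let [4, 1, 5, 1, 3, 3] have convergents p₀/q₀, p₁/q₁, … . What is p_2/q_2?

29/6

Using pₖ = aₖpₖ₋₁ + pₖ₋₂, qₖ = aₖqₖ₋₁ + qₖ₋₂ (with p₋₁=1, p₋₂=0, q₋₁=0, q₋₂=1):
  k=0: a=4, p=4, q=1
  k=1: a=1, p=5, q=1
  k=2: a=5, p=29, q=6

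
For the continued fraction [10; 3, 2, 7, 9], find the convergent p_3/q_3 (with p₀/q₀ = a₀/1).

Using pₖ = aₖpₖ₋₁ + pₖ₋₂, qₖ = aₖqₖ₋₁ + qₖ₋₂ (with p₋₁=1, p₋₂=0, q₋₁=0, q₋₂=1):
  k=0: a=10, p=10, q=1
  k=1: a=3, p=31, q=3
  k=2: a=2, p=72, q=7
  k=3: a=7, p=535, q=52

535/52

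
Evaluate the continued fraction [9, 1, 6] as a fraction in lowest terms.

Fold from the inside: start with 6/1.
  1 + 1/6 = 7/6
  9 + 6/7 = 69/7

69/7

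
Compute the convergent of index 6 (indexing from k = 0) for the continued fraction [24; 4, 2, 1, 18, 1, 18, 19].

117542/4851

Using pₖ = aₖpₖ₋₁ + pₖ₋₂, qₖ = aₖqₖ₋₁ + qₖ₋₂ (with p₋₁=1, p₋₂=0, q₋₁=0, q₋₂=1):
  k=0: a=24, p=24, q=1
  k=1: a=4, p=97, q=4
  k=2: a=2, p=218, q=9
  k=3: a=1, p=315, q=13
  k=4: a=18, p=5888, q=243
  k=5: a=1, p=6203, q=256
  k=6: a=18, p=117542, q=4851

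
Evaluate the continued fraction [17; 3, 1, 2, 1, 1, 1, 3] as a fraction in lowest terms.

2573/149

Fold from the inside: start with 3/1.
  1 + 1/3 = 4/3
  1 + 3/4 = 7/4
  1 + 4/7 = 11/7
  2 + 7/11 = 29/11
  1 + 11/29 = 40/29
  3 + 29/40 = 149/40
  17 + 40/149 = 2573/149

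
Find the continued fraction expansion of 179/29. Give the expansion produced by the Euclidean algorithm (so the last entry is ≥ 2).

179 = 6×29 + 5
29 = 5×5 + 4
5 = 1×4 + 1
4 = 4×1 + 0  (stop)
So 179/29 = [6; 5, 1, 4].

[6; 5, 1, 4]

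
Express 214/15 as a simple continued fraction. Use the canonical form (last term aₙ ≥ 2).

[14; 3, 1, 3]

214 = 14×15 + 4
15 = 3×4 + 3
4 = 1×3 + 1
3 = 3×1 + 0  (stop)
So 214/15 = [14; 3, 1, 3].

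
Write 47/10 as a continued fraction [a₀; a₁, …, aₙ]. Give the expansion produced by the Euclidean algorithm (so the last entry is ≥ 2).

47 = 4·10 + 7
10 = 1·7 + 3
7 = 2·3 + 1
3 = 3·1 + 0  (stop)
So 47/10 = [4; 1, 2, 3].

[4; 1, 2, 3]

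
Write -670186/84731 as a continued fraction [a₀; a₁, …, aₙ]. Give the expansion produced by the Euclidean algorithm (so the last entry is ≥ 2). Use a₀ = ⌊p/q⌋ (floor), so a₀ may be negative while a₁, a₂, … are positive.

-670186 = -8·84731 + 7662
84731 = 11·7662 + 449
7662 = 17·449 + 29
449 = 15·29 + 14
29 = 2·14 + 1
14 = 14·1 + 0  (stop)
So -670186/84731 = [-8; 11, 17, 15, 2, 14].

[-8; 11, 17, 15, 2, 14]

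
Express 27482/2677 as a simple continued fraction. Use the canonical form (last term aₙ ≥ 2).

[10; 3, 1, 3, 6, 9, 3]

27482 = 10*2677 + 712
2677 = 3*712 + 541
712 = 1*541 + 171
541 = 3*171 + 28
171 = 6*28 + 3
28 = 9*3 + 1
3 = 3*1 + 0  (stop)
So 27482/2677 = [10; 3, 1, 3, 6, 9, 3].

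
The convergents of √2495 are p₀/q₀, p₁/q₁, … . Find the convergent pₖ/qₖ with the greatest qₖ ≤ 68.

999/20

√2495 = [49; 1, 18, 1, 98, …] (period length 4).
Convergents:
  p_0/q_0 = 49/1
  p_1/q_1 = 50/1
  p_2/q_2 = 949/19
  p_3/q_3 = 999/20
  p_4/q_4 = 98851/1979
q_3 = 20 ≤ 68 < 1979 = q_4, so the answer is 999/20.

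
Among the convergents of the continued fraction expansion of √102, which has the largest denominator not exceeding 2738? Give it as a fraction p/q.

√102 = [10; 10, 20, …] (period length 2).
Convergents:
  p_0/q_0 = 10/1
  p_1/q_1 = 101/10
  p_2/q_2 = 2030/201
  p_3/q_3 = 20401/2020
  p_4/q_4 = 410050/40601
q_3 = 2020 ≤ 2738 < 40601 = q_4, so the answer is 20401/2020.

20401/2020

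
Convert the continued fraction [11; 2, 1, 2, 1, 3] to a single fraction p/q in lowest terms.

466/41

Using pₖ = aₖpₖ₋₁ + pₖ₋₂ and qₖ = aₖqₖ₋₁ + qₖ₋₂:
  k=0: a=11, p=11, q=1
  k=1: a=2, p=23, q=2
  k=2: a=1, p=34, q=3
  k=3: a=2, p=91, q=8
  k=4: a=1, p=125, q=11
  k=5: a=3, p=466, q=41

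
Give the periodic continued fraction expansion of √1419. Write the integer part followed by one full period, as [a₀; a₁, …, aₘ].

[37; 1, 2, 37, 2, 1, 74]

a₀ = ⌊√1419⌋ = 37.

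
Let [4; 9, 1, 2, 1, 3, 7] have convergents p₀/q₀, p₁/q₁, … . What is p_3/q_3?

Using pₖ = aₖpₖ₋₁ + pₖ₋₂, qₖ = aₖqₖ₋₁ + qₖ₋₂ (with p₋₁=1, p₋₂=0, q₋₁=0, q₋₂=1):
  k=0: a=4, p=4, q=1
  k=1: a=9, p=37, q=9
  k=2: a=1, p=41, q=10
  k=3: a=2, p=119, q=29

119/29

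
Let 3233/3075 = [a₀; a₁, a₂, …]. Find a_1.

19

3233 = 1·3075 + 158   →  a_0 = 1
3075 = 19·158 + 73   →  a_1 = 19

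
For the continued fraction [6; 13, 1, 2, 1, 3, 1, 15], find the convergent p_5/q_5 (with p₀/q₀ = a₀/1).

Using pₖ = aₖpₖ₋₁ + pₖ₋₂, qₖ = aₖqₖ₋₁ + qₖ₋₂ (with p₋₁=1, p₋₂=0, q₋₁=0, q₋₂=1):
  k=0: a=6, p=6, q=1
  k=1: a=13, p=79, q=13
  k=2: a=1, p=85, q=14
  k=3: a=2, p=249, q=41
  k=4: a=1, p=334, q=55
  k=5: a=3, p=1251, q=206

1251/206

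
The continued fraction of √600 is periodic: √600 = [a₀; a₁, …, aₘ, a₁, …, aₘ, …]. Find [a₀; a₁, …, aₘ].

[24; 2, 48]

a₀ = ⌊√600⌋ = 24.
With m₀=0, d₀=1 and mₖ₊₁ = dₖaₖ − mₖ, dₖ₊₁ = (n − mₖ₊₁²)/dₖ, aₖ₊₁ = ⌊(a₀+mₖ₊₁)/dₖ₊₁⌋:
  k=1: m=24, d=24, a=2
  k=2: m=24, d=1, a=48
d=1 and a=2a₀=48 at k=2, so the next step gives (m, d) = (24, 24) again — its k=1 value — and the period has length 2.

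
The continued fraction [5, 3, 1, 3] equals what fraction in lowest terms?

Fold from the inside: start with 3/1.
  1 + 1/3 = 4/3
  3 + 3/4 = 15/4
  5 + 4/15 = 79/15

79/15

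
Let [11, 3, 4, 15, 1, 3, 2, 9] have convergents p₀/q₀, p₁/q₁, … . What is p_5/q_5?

9397/831

Using pₖ = aₖpₖ₋₁ + pₖ₋₂, qₖ = aₖqₖ₋₁ + qₖ₋₂ (with p₋₁=1, p₋₂=0, q₋₁=0, q₋₂=1):
  k=0: a=11, p=11, q=1
  k=1: a=3, p=34, q=3
  k=2: a=4, p=147, q=13
  k=3: a=15, p=2239, q=198
  k=4: a=1, p=2386, q=211
  k=5: a=3, p=9397, q=831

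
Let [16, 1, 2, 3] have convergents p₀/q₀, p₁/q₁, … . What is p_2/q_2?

Using pₖ = aₖpₖ₋₁ + pₖ₋₂, qₖ = aₖqₖ₋₁ + qₖ₋₂ (with p₋₁=1, p₋₂=0, q₋₁=0, q₋₂=1):
  k=0: a=16, p=16, q=1
  k=1: a=1, p=17, q=1
  k=2: a=2, p=50, q=3

50/3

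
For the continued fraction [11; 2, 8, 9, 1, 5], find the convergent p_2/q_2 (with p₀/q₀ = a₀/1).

195/17

Using pₖ = aₖpₖ₋₁ + pₖ₋₂, qₖ = aₖqₖ₋₁ + qₖ₋₂ (with p₋₁=1, p₋₂=0, q₋₁=0, q₋₂=1):
  k=0: a=11, p=11, q=1
  k=1: a=2, p=23, q=2
  k=2: a=8, p=195, q=17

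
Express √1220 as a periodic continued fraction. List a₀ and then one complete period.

a₀ = ⌊√1220⌋ = 34.
With m₀=0, d₀=1 and mₖ₊₁ = dₖaₖ − mₖ, dₖ₊₁ = (n − mₖ₊₁²)/dₖ, aₖ₊₁ = ⌊(a₀+mₖ₊₁)/dₖ₊₁⌋:
  k=1: m=34, d=64, a=1
  k=2: m=30, d=5, a=12
  k=3: m=30, d=64, a=1
  k=4: m=34, d=1, a=68
d=1 and a=2a₀=68 at k=4, so the next step gives (m, d) = (34, 64) again — its k=1 value — and the period has length 4.

[34; 1, 12, 1, 68]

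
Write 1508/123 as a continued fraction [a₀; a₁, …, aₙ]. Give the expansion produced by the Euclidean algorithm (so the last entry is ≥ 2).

[12; 3, 1, 5, 2, 2]

1508 = 12×123 + 32
123 = 3×32 + 27
32 = 1×27 + 5
27 = 5×5 + 2
5 = 2×2 + 1
2 = 2×1 + 0  (stop)
So 1508/123 = [12; 3, 1, 5, 2, 2].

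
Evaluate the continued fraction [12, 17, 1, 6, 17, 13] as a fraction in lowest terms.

Using pₖ = aₖpₖ₋₁ + pₖ₋₂ and qₖ = aₖqₖ₋₁ + qₖ₋₂:
  k=0: a=12, p=12, q=1
  k=1: a=17, p=205, q=17
  k=2: a=1, p=217, q=18
  k=3: a=6, p=1507, q=125
  k=4: a=17, p=25836, q=2143
  k=5: a=13, p=337375, q=27984

337375/27984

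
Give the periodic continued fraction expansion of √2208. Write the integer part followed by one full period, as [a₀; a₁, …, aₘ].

[46; 1, 92]

a₀ = ⌊√2208⌋ = 46.
With m₀=0, d₀=1 and mₖ₊₁ = dₖaₖ − mₖ, dₖ₊₁ = (n − mₖ₊₁²)/dₖ, aₖ₊₁ = ⌊(a₀+mₖ₊₁)/dₖ₊₁⌋:
  k=1: m=46, d=92, a=1
  k=2: m=46, d=1, a=92
d=1 and a=2a₀=92 at k=2, so the next step gives (m, d) = (46, 92) again — its k=1 value — and the period has length 2.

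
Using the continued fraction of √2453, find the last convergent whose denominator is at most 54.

1783/36

√2453 = [49; 1, 1, 8, 1, 1, 98, …] (period length 6).
Convergents:
  p_0/q_0 = 49/1
  p_1/q_1 = 50/1
  p_2/q_2 = 99/2
  p_3/q_3 = 842/17
  p_4/q_4 = 941/19
  p_5/q_5 = 1783/36
  p_6/q_6 = 175675/3547
q_5 = 36 ≤ 54 < 3547 = q_6, so the answer is 1783/36.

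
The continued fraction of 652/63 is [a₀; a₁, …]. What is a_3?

652 = 10·63 + 22   →  a_0 = 10
63 = 2·22 + 19   →  a_1 = 2
22 = 1·19 + 3   →  a_2 = 1
19 = 6·3 + 1   →  a_3 = 6

6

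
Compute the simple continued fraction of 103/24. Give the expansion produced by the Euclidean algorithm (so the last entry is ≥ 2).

[4; 3, 2, 3]

103 = 4·24 + 7
24 = 3·7 + 3
7 = 2·3 + 1
3 = 3·1 + 0  (stop)
So 103/24 = [4; 3, 2, 3].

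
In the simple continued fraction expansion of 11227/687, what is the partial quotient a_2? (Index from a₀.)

1

11227 = 16·687 + 235   →  a_0 = 16
687 = 2·235 + 217   →  a_1 = 2
235 = 1·217 + 18   →  a_2 = 1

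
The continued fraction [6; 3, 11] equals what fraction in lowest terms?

215/34

Using pₖ = aₖpₖ₋₁ + pₖ₋₂ and qₖ = aₖqₖ₋₁ + qₖ₋₂:
  k=0: a=6, p=6, q=1
  k=1: a=3, p=19, q=3
  k=2: a=11, p=215, q=34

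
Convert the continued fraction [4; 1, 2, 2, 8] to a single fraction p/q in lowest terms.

278/59

Using pₖ = aₖpₖ₋₁ + pₖ₋₂ and qₖ = aₖqₖ₋₁ + qₖ₋₂:
  k=0: a=4, p=4, q=1
  k=1: a=1, p=5, q=1
  k=2: a=2, p=14, q=3
  k=3: a=2, p=33, q=7
  k=4: a=8, p=278, q=59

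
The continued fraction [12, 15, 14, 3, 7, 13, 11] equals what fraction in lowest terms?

Fold from the inside: start with 11/1.
  13 + 1/11 = 144/11
  7 + 11/144 = 1019/144
  3 + 144/1019 = 3201/1019
  14 + 1019/3201 = 45833/3201
  15 + 3201/45833 = 690696/45833
  12 + 45833/690696 = 8334185/690696

8334185/690696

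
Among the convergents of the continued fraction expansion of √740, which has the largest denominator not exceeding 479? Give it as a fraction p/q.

9249/340

√740 = [27; 4, 1, 12, 1, 4, 54, …] (period length 6).
Convergents:
  p_0/q_0 = 27/1
  p_1/q_1 = 109/4
  p_2/q_2 = 136/5
  p_3/q_3 = 1741/64
  p_4/q_4 = 1877/69
  p_5/q_5 = 9249/340
  p_6/q_6 = 501323/18429
q_5 = 340 ≤ 479 < 18429 = q_6, so the answer is 9249/340.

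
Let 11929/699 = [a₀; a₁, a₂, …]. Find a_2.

5

11929 = 17·699 + 46   →  a_0 = 17
699 = 15·46 + 9   →  a_1 = 15
46 = 5·9 + 1   →  a_2 = 5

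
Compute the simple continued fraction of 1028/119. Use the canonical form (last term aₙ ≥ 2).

1028 = 8·119 + 76
119 = 1·76 + 43
76 = 1·43 + 33
43 = 1·33 + 10
33 = 3·10 + 3
10 = 3·3 + 1
3 = 3·1 + 0  (stop)
So 1028/119 = [8; 1, 1, 1, 3, 3, 3].

[8; 1, 1, 1, 3, 3, 3]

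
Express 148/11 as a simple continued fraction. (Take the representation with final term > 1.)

148 = 13·11 + 5
11 = 2·5 + 1
5 = 5·1 + 0  (stop)
So 148/11 = [13; 2, 5].

[13; 2, 5]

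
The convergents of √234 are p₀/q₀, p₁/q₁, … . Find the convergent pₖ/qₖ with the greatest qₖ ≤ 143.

1545/101

√234 = [15; 3, 2, 1, 2, 1, 2, 3, 30, …] (period length 8).
Convergents:
  p_0/q_0 = 15/1
  p_1/q_1 = 46/3
  p_2/q_2 = 107/7
  p_3/q_3 = 153/10
  p_4/q_4 = 413/27
  p_5/q_5 = 566/37
  p_6/q_6 = 1545/101
  p_7/q_7 = 5201/340
q_6 = 101 ≤ 143 < 340 = q_7, so the answer is 1545/101.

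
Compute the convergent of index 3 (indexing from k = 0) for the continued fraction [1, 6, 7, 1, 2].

Using pₖ = aₖpₖ₋₁ + pₖ₋₂, qₖ = aₖqₖ₋₁ + qₖ₋₂ (with p₋₁=1, p₋₂=0, q₋₁=0, q₋₂=1):
  k=0: a=1, p=1, q=1
  k=1: a=6, p=7, q=6
  k=2: a=7, p=50, q=43
  k=3: a=1, p=57, q=49

57/49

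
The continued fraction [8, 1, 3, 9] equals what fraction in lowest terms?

Fold from the inside: start with 9/1.
  3 + 1/9 = 28/9
  1 + 9/28 = 37/28
  8 + 28/37 = 324/37

324/37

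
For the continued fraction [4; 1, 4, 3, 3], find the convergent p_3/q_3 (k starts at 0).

77/16

Using pₖ = aₖpₖ₋₁ + pₖ₋₂, qₖ = aₖqₖ₋₁ + qₖ₋₂ (with p₋₁=1, p₋₂=0, q₋₁=0, q₋₂=1):
  k=0: a=4, p=4, q=1
  k=1: a=1, p=5, q=1
  k=2: a=4, p=24, q=5
  k=3: a=3, p=77, q=16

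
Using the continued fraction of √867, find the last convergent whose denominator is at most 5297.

70226/2385

√867 = [29; 2, 4, 29, 4, 2, 58, …] (period length 6).
Convergents:
  p_0/q_0 = 29/1
  p_1/q_1 = 59/2
  p_2/q_2 = 265/9
  p_3/q_3 = 7744/263
  p_4/q_4 = 31241/1061
  p_5/q_5 = 70226/2385
  p_6/q_6 = 4104349/139391
q_5 = 2385 ≤ 5297 < 139391 = q_6, so the answer is 70226/2385.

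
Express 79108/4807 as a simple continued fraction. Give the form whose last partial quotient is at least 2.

79108 = 16×4807 + 2196
4807 = 2×2196 + 415
2196 = 5×415 + 121
415 = 3×121 + 52
121 = 2×52 + 17
52 = 3×17 + 1
17 = 17×1 + 0  (stop)
So 79108/4807 = [16; 2, 5, 3, 2, 3, 17].

[16; 2, 5, 3, 2, 3, 17]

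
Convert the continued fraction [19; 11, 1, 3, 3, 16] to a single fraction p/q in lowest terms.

Fold from the inside: start with 16/1.
  3 + 1/16 = 49/16
  3 + 16/49 = 163/49
  1 + 49/163 = 212/163
  11 + 163/212 = 2495/212
  19 + 212/2495 = 47617/2495

47617/2495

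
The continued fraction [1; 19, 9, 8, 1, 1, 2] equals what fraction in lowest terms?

Fold from the inside: start with 2/1.
  1 + 1/2 = 3/2
  1 + 2/3 = 5/3
  8 + 3/5 = 43/5
  9 + 5/43 = 392/43
  19 + 43/392 = 7491/392
  1 + 392/7491 = 7883/7491

7883/7491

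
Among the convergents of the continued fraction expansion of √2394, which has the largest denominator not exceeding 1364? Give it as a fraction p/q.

√2394 = [48; 1, 12, 1, 96, …] (period length 4).
Convergents:
  p_0/q_0 = 48/1
  p_1/q_1 = 49/1
  p_2/q_2 = 636/13
  p_3/q_3 = 685/14
  p_4/q_4 = 66396/1357
  p_5/q_5 = 67081/1371
q_4 = 1357 ≤ 1364 < 1371 = q_5, so the answer is 66396/1357.

66396/1357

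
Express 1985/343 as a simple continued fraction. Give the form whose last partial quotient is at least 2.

[5; 1, 3, 1, 2, 3, 7]

1985 = 5*343 + 270
343 = 1*270 + 73
270 = 3*73 + 51
73 = 1*51 + 22
51 = 2*22 + 7
22 = 3*7 + 1
7 = 7*1 + 0  (stop)
So 1985/343 = [5; 1, 3, 1, 2, 3, 7].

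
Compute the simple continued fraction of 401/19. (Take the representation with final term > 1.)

[21; 9, 2]

401 = 21×19 + 2
19 = 9×2 + 1
2 = 2×1 + 0  (stop)
So 401/19 = [21; 9, 2].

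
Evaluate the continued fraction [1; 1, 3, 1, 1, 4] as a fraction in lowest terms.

Using pₖ = aₖpₖ₋₁ + pₖ₋₂ and qₖ = aₖqₖ₋₁ + qₖ₋₂:
  k=0: a=1, p=1, q=1
  k=1: a=1, p=2, q=1
  k=2: a=3, p=7, q=4
  k=3: a=1, p=9, q=5
  k=4: a=1, p=16, q=9
  k=5: a=4, p=73, q=41

73/41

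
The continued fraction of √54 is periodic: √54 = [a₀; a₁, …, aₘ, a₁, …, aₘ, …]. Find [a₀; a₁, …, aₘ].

[7; 2, 1, 6, 1, 2, 14]

a₀ = ⌊√54⌋ = 7.
With m₀=0, d₀=1 and mₖ₊₁ = dₖaₖ − mₖ, dₖ₊₁ = (n − mₖ₊₁²)/dₖ, aₖ₊₁ = ⌊(a₀+mₖ₊₁)/dₖ₊₁⌋:
  k=1: m=7, d=5, a=2
  k=2: m=3, d=9, a=1
  k=3: m=6, d=2, a=6
  k=4: m=6, d=9, a=1
  k=5: m=3, d=5, a=2
  k=6: m=7, d=1, a=14
d=1 and a=2a₀=14 at k=6, so the next step gives (m, d) = (7, 5) again — its k=1 value — and the period has length 6.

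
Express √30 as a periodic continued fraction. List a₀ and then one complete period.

a₀ = ⌊√30⌋ = 5.
With m₀=0, d₀=1 and mₖ₊₁ = dₖaₖ − mₖ, dₖ₊₁ = (n − mₖ₊₁²)/dₖ, aₖ₊₁ = ⌊(a₀+mₖ₊₁)/dₖ₊₁⌋:
  k=1: m=5, d=5, a=2
  k=2: m=5, d=1, a=10
d=1 and a=2a₀=10 at k=2, so the next step gives (m, d) = (5, 5) again — its k=1 value — and the period has length 2.

[5; 2, 10]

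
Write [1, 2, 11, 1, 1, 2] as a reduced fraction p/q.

179/121

Using pₖ = aₖpₖ₋₁ + pₖ₋₂ and qₖ = aₖqₖ₋₁ + qₖ₋₂:
  k=0: a=1, p=1, q=1
  k=1: a=2, p=3, q=2
  k=2: a=11, p=34, q=23
  k=3: a=1, p=37, q=25
  k=4: a=1, p=71, q=48
  k=5: a=2, p=179, q=121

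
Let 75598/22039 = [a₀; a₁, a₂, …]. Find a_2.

75598 = 3·22039 + 9481   →  a_0 = 3
22039 = 2·9481 + 3077   →  a_1 = 2
9481 = 3·3077 + 250   →  a_2 = 3

3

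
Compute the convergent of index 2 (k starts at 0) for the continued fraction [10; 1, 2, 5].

32/3

Using pₖ = aₖpₖ₋₁ + pₖ₋₂, qₖ = aₖqₖ₋₁ + qₖ₋₂ (with p₋₁=1, p₋₂=0, q₋₁=0, q₋₂=1):
  k=0: a=10, p=10, q=1
  k=1: a=1, p=11, q=1
  k=2: a=2, p=32, q=3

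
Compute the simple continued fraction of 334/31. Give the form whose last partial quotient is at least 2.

[10; 1, 3, 2, 3]

334 = 10*31 + 24
31 = 1*24 + 7
24 = 3*7 + 3
7 = 2*3 + 1
3 = 3*1 + 0  (stop)
So 334/31 = [10; 1, 3, 2, 3].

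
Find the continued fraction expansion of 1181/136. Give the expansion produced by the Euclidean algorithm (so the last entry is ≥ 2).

1181 = 8×136 + 93
136 = 1×93 + 43
93 = 2×43 + 7
43 = 6×7 + 1
7 = 7×1 + 0  (stop)
So 1181/136 = [8; 1, 2, 6, 7].

[8; 1, 2, 6, 7]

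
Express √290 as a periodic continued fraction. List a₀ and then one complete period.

[17; 34]

a₀ = ⌊√290⌋ = 17.
With m₀=0, d₀=1 and mₖ₊₁ = dₖaₖ − mₖ, dₖ₊₁ = (n − mₖ₊₁²)/dₖ, aₖ₊₁ = ⌊(a₀+mₖ₊₁)/dₖ₊₁⌋:
  k=1: m=17, d=1, a=34
d=1 and a=2a₀=34 at k=1, so the next step gives (m, d) = (17, 1) again — its k=1 value — and the period has length 1.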